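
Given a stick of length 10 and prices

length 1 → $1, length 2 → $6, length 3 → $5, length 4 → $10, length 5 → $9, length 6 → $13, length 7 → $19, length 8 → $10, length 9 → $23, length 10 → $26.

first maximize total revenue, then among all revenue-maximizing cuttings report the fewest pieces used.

5

Build r[k] bottom-up: r[k] = max over allowed piece i of (p[i] + r[k−i]).
r[1] = 1
r[2] = 6
r[3] = 7  (first piece 1, then r[2]=6)
r[4] = 12  (first piece 2, then r[2]=6)
r[5] = 13  (first piece 1, then r[4]=12)
r[6] = 18  (first piece 2, then r[4]=12)
r[7] = 19  (first piece 1, then r[6]=18)
r[8] = 24  (first piece 2, then r[6]=18)
r[9] = 25  (first piece 1, then r[8]=24)
r[10] = 30  (first piece 2, then r[8]=24)
Maximum revenue is $30.
Now minimize piece count subject to staying optimal: for each k, pieces[k] = 1 + min over i with p[i]+r[k−i]=r[k] of pieces[k−i].
pieces[7] = 1
pieces[8] = 4
pieces[9] = 2
pieces[10] = 5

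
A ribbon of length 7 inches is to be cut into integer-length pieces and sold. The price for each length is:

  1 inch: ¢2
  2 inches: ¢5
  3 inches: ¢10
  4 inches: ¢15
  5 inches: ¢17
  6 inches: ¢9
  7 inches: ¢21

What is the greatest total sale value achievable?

25

Consider every possible first cut. r[k] is the best of p[i]+r[k−i] over all sellable i≤k.
r[1] = 2
r[2] = max(2+2, 5+0) = 5
r[3] = max(2+5, 5+2, 10+0) = 10
r[4] = max(2+10, 5+5, 10+2, 15+0) = 15
r[5] = max(2+15, 5+10, 10+5, 15+2, 17+0) = 17
r[6] = max(2+17, 5+15, 10+10, 15+5, 17+2, 9+0) = 20
r[7] = max(2+20, 5+17, 10+15, …, 9+2, 21+0) = 25
One optimal cutting: 4 + 3 → ¢15 + ¢10 = ¢25.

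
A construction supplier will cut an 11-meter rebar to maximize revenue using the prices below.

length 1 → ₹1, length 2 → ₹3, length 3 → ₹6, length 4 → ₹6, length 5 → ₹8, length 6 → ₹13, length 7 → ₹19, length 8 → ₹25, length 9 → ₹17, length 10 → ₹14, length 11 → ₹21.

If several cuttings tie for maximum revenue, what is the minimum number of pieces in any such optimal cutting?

2

Build r[k] bottom-up: r[k] = max over allowed piece i of (p[i] + r[k−i]).
r[1] = 1
r[2] = 3
r[3] = 6
r[4] = 7  (first piece 1, then r[3]=6)
r[5] = 9  (first piece 2, then r[3]=6)
r[6] = 13
r[7] = 19
r[8] = 25
r[9] = 26  (first piece 1, then r[8]=25)
r[10] = 28  (first piece 2, then r[8]=25)
r[11] = 31  (first piece 3, then r[8]=25)
Maximum revenue is ₹31.
Now minimize piece count subject to staying optimal: for each k, pieces[k] = 1 + min over i with p[i]+r[k−i]=r[k] of pieces[k−i].
pieces[8] = 1
pieces[9] = 2
pieces[10] = 2
pieces[11] = 2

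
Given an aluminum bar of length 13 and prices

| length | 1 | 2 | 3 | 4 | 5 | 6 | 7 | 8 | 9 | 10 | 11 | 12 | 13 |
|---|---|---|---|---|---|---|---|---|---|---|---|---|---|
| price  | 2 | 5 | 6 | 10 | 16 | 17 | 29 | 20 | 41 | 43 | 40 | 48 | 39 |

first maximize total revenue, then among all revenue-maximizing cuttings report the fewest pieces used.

Let r[k] be the best obtainable value from length k. For each k, try every first piece i and keep the best of price[i] + r[k−i].
r[1] = 2
r[2] = max(2+2, 5+0) = 5
r[3] = max(2+5, 5+2, 6+0) = 7
r[4] = max(2+7, 5+5, 6+2, 10+0) = 10
r[5] = max(2+10, 5+7, 6+5, 10+2, 16+0) = 16
r[6] = max(2+16, 5+10, 6+7, 10+5, 16+2, 17+0) = 18
r[7] = max(2+18, 5+16, 6+10, …, 17+2, 29+0) = 29
r[8] = max(2+29, 5+18, 6+16, …, 29+2, 20+0) = 31
r[9] = max(2+31, 5+29, 6+18, …, 20+2, 41+0) = 41
r[10] = max(2+41, 5+31, 6+29, …, 41+2, 43+0) = 43
r[11] = max(2+43, 5+41, 6+31, …, 43+2, 40+0) = 46
r[12] = max(2+46, 5+43, 6+41, …, 40+2, 48+0) = 48
r[13] = max(2+48, 5+46, 6+43, …, 48+2, 39+0) = 51
Maximum revenue is $51.
Now minimize piece count subject to staying optimal: for each k, pieces[k] = 1 + min over i with p[i]+r[k−i]=r[k] of pieces[k−i].
pieces[10] = 1
pieces[11] = 2
pieces[12] = 1
pieces[13] = 2

2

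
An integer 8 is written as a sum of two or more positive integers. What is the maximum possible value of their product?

Fill f[k] for k=2..8: at each k try every first piece i and multiply by the better of (k−i) uncut or f[k−i].
Small cases: f[2]=1, f[3]=2.
f[4] = 2*max(2,1) = 2*2 = 4
f[5] = 2*max(3,2) = 2*3 = 6
f[6] = 3*max(3,2) = 3*3 = 9
f[7] = 2*max(5,6) = 2*6 = 12
f[8] = 2*max(6,9) = 2*9 = 18
One optimal split: 3 + 3 + 2; product 3*3*2 = 18.

18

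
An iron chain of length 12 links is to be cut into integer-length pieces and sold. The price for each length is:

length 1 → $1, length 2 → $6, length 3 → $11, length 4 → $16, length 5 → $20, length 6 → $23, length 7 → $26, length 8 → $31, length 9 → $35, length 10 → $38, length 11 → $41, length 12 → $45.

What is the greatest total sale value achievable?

Consider every possible first cut. R[k] is the best of p[i]+R[k−i] over all sellable i≤k.
R[1] = 1
R[2] = max(1+1, 6+0) = 6
R[3] = max(1+6, 6+1, 11+0) = 11
R[4] = max(1+11, 6+6, 11+1, 16+0) = 16
R[5] = max(1+16, 6+11, 11+6, 16+1, 20+0) = 20
R[6] = max(1+20, 6+16, 11+11, 16+6, 20+1, 23+0) = 23
R[7] = max(1+23, 6+20, 11+16, …, 23+1, 26+0) = 27
R[8] = max(1+27, 6+23, 11+20, …, 26+1, 31+0) = 32
R[9] = max(1+32, 6+27, 11+23, …, 31+1, 35+0) = 36
R[10] = max(1+36, 6+32, 11+27, …, 35+1, 38+0) = 40
R[11] = max(1+40, 6+36, 11+32, …, 38+1, 41+0) = 43
R[12] = max(1+43, 6+40, 11+36, …, 41+1, 45+0) = 48
One optimal cutting: 4 + 4 + 4 → $16 + $16 + $16 = $48.

48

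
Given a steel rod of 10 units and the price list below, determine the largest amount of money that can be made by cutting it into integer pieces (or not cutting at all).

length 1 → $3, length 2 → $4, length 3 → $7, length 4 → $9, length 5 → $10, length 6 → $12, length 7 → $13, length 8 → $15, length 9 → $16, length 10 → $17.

Consider every possible first cut. best[k] is the best of p[i]+best[k−i] over all sellable i≤k.
best[1] = 3
best[2] = 6  (first piece 1, then best[1]=3)
best[3] = 9  (first piece 1, then best[2]=6)
best[4] = 12  (first piece 1, then best[3]=9)
best[5] = 15  (first piece 1, then best[4]=12)
best[6] = 18  (first piece 1, then best[5]=15)
best[7] = 21  (first piece 1, then best[6]=18)
best[8] = 24  (first piece 1, then best[7]=21)
best[9] = 27  (first piece 1, then best[8]=24)
best[10] = 30  (first piece 1, then best[9]=27)
One optimal cutting: 1 + 1 + 1 + 1 + 1 + 1 + 1 + 1 + 1 + 1 → $3 + $3 + $3 + $3 + $3 + $3 + $3 + $3 + $3 + $3 = $30.

30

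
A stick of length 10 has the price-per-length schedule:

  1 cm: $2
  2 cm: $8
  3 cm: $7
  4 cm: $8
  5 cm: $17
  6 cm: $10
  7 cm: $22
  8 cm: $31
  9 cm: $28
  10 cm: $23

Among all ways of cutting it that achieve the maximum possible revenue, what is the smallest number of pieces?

Consider every possible first cut. r[k] is the best of p[i]+r[k−i] over all sellable i≤k.
r[1] = 2
r[2] = max(2+2, 8+0) = 8
r[3] = max(2+8, 8+2, 7+0) = 10
r[4] = max(2+10, 8+8, 7+2, 8+0) = 16
r[5] = max(2+16, 8+10, 7+8, 8+2, 17+0) = 18
r[6] = max(2+18, 8+16, 7+10, 8+8, 17+2, 10+0) = 24
r[7] = max(2+24, 8+18, 7+16, …, 10+2, 22+0) = 26
r[8] = max(2+26, 8+24, 7+18, …, 22+2, 31+0) = 32
r[9] = max(2+32, 8+26, 7+24, …, 31+2, 28+0) = 34
r[10] = max(2+34, 8+32, 7+26, …, 28+2, 23+0) = 40
Maximum revenue is $40.
Now minimize piece count subject to staying optimal: for each k, pieces[k] = 1 + min over i with p[i]+r[k−i]=r[k] of pieces[k−i].
pieces[7] = 4
pieces[8] = 4
pieces[9] = 5
pieces[10] = 5

5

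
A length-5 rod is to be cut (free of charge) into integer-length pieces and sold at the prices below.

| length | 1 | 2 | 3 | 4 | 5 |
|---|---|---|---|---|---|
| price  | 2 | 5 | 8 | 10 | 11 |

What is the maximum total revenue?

13

Build v[k] bottom-up: v[k] = max over allowed piece i of (p[i] + v[k−i]).
v[1] = 2
v[2] = max(2+2, 5+0) = 5
v[3] = max(2+5, 5+2, 8+0) = 8
v[4] = max(2+8, 5+5, 8+2, 10+0) = 10
v[5] = max(2+10, 5+8, 8+5, 10+2, 11+0) = 13
One optimal cutting: 3 + 2 → $8 + $5 = $13.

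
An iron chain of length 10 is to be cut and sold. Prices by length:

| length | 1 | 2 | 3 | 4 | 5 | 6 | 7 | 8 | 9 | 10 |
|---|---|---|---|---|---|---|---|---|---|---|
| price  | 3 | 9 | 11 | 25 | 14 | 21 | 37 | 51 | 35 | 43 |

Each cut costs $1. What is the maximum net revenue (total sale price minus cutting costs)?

59

Consider every possible first cut. net[k] is the best of p[i]+net[k−i] over all sellable i≤k, charging 1 whenever i<k.
net[1] = 3
net[2] = 9
net[3] = 11  (first piece 1, then net[2]=9)
net[4] = 25
net[5] = 27  (first piece 1, then net[4]=25)
net[6] = 33  (first piece 2, then net[4]=25)
net[7] = 37
net[8] = 51
net[9] = 53  (first piece 1, then net[8]=51)
net[10] = 59  (first piece 2, then net[8]=51)
One optimal plan: pieces 8 + 2 (1 cut) → $60 − $1 = $59.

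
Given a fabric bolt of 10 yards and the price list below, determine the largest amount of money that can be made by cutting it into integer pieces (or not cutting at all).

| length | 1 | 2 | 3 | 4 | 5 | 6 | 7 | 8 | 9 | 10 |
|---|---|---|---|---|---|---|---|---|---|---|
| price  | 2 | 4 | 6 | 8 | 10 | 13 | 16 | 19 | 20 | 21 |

Build v[k] bottom-up: v[k] = max over allowed piece i of (p[i] + v[k−i]).
v[1] = 2
v[2] = 4  (first piece 1, then v[1]=2)
v[3] = 6  (first piece 1, then v[2]=4)
v[4] = 8  (first piece 1, then v[3]=6)
v[5] = 10  (first piece 1, then v[4]=8)
v[6] = 13
v[7] = 16
v[8] = 19
v[9] = 21  (first piece 1, then v[8]=19)
v[10] = 23  (first piece 1, then v[9]=21)
One optimal cutting: 8 + 1 + 1 → $19 + $2 + $2 = $23.

23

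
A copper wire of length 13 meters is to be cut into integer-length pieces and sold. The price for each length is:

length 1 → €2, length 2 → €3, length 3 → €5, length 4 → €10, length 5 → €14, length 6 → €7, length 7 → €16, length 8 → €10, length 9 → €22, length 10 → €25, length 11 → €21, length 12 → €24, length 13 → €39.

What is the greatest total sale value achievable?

39

Consider every possible first cut. best[k] is the best of p[i]+best[k−i] over all sellable i≤k.
best[1] = 2
best[2] = max(2+2, 3+0) = 4
best[3] = max(2+4, 3+2, 5+0) = 6
best[4] = max(2+6, 3+4, 5+2, 10+0) = 10
best[5] = max(2+10, 3+6, 5+4, 10+2, 14+0) = 14
best[6] = max(2+14, 3+10, 5+6, 10+4, 14+2, 7+0) = 16
best[7] = max(2+16, 3+14, 5+10, …, 7+2, 16+0) = 18
best[8] = max(2+18, 3+16, 5+14, …, 16+2, 10+0) = 20
best[9] = max(2+20, 3+18, 5+16, …, 10+2, 22+0) = 24
best[10] = max(2+24, 3+20, 5+18, …, 22+2, 25+0) = 28
best[11] = max(2+28, 3+24, 5+20, …, 25+2, 21+0) = 30
best[12] = max(2+30, 3+28, 5+24, …, 21+2, 24+0) = 32
best[13] = max(2+32, 3+30, 5+28, …, 24+2, 39+0) = 39
Best is to sell the whole 13-meter piece uncut for €39.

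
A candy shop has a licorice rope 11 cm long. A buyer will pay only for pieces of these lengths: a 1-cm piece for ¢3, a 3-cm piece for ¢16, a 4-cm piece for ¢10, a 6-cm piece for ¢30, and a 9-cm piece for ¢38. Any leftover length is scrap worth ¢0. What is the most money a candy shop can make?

54

Let best[k] be the best obtainable value from length k. For each k, try every first piece i and keep the best of price[i] + best[k−i].
best[1] = 3
best[2] = 6  (first piece 1, then best[1]=3)
best[3] = max(3+6, 16+0) = 16
best[4] = max(3+16, 16+3, 10+0) = 19
best[5] = max(3+19, 16+6, 10+3) = 22
best[6] = max(3+22, 16+16, 10+6, 30+0) = 32
best[7] = max(3+32, 16+19, 10+16, 30+3) = 35
best[8] = max(3+35, 16+22, 10+19, 30+6) = 38
best[9] = max(3+38, 16+32, 10+22, 30+16, 38+0) = 48
best[10] = max(3+48, 16+35, 10+32, 30+19, 38+3) = 51
best[11] = max(3+51, 16+38, 10+35, 30+22, 38+6) = 54
One optimal cutting: 3 + 3 + 3 + 1 + 1 → ¢54.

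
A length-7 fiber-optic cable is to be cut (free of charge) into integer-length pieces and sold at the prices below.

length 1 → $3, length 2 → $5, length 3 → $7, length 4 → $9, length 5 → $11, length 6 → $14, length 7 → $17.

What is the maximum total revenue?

Build best[k] bottom-up: best[k] = max over allowed piece i of (p[i] + best[k−i]).
best[1] = 3
best[2] = 6  (first piece 1, then best[1]=3)
best[3] = 9  (first piece 1, then best[2]=6)
best[4] = 12  (first piece 1, then best[3]=9)
best[5] = 15  (first piece 1, then best[4]=12)
best[6] = 18  (first piece 1, then best[5]=15)
best[7] = 21  (first piece 1, then best[6]=18)
One optimal cutting: 1 + 1 + 1 + 1 + 1 + 1 + 1 → $3 + $3 + $3 + $3 + $3 + $3 + $3 = $21.

21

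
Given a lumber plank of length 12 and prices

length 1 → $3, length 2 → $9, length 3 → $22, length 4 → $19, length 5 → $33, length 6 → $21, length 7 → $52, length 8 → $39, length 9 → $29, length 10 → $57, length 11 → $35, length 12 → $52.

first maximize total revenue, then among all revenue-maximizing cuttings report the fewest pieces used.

4

Build r[k] bottom-up: r[k] = max over allowed piece i of (p[i] + r[k−i]).
r[1] = 3
r[2] = 9
r[3] = 22
r[4] = 25  (first piece 1, then r[3]=22)
r[5] = 33
r[6] = 44  (first piece 3, then r[3]=22)
r[7] = 52
r[8] = 55  (first piece 1, then r[7]=52)
r[9] = 66  (first piece 3, then r[6]=44)
r[10] = 74  (first piece 3, then r[7]=52)
r[11] = 77  (first piece 1, then r[10]=74)
r[12] = 88  (first piece 3, then r[9]=66)
Maximum revenue is $88.
Now minimize piece count subject to staying optimal: for each k, pieces[k] = 1 + min over i with p[i]+r[k−i]=r[k] of pieces[k−i].
pieces[9] = 3
pieces[10] = 2
pieces[11] = 3
pieces[12] = 4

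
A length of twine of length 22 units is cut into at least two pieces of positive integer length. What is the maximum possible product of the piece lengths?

2916

Let f[k] be the best product for length k (with at least one cut). For each first piece i, the rest contributes max(k−i, f[k−i]).
Small cases: f[2]=1, f[3]=2, f[4]=4, f[5]=6, f[6]=9, f[7]=12, f[8]=18, f[9]=27, f[10]=36, f[11]=54, f[12]=81, f[13]=108, f[14]=162, f[15]=243, f[16]=324.
f[17] = 2*max(15,243) = 2*243 = 486
f[18] = 3*max(15,243) = 3*243 = 729
f[19] = 2*max(17,486) = 2*486 = 972
f[20] = 2*max(18,729) = 2*729 = 1458
f[21] = 3*max(18,729) = 3*729 = 2187
f[22] = 2*max(20,1458) = 2*1458 = 2916
One optimal split: 3 + 3 + 3 + 3 + 3 + 3 + 2 + 2; product 3*3*3*3*3*3*2*2 = 2916.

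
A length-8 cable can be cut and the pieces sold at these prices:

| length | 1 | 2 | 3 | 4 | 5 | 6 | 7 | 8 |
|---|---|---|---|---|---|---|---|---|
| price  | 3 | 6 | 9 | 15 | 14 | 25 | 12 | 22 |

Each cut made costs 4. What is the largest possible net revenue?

27

Build v[k] bottom-up: v[k] = max over allowed piece i of (p[i] + v[k−i]) − 4 per cut.
v[1] = 3
v[2] = max(3+3-4, 6+0) = 6
v[3] = max(3+6-4, 6+3-4, 9+0) = 9
v[4] = max(3+9-4, 6+6-4, 9+3-4, 15+0) = 15
v[5] = max(3+15-4, 6+9-4, 9+6-4, 15+3-4, 14+0) = 14
v[6] = max(3+14-4, 6+15-4, 9+9-4, 15+6-4, 14+3-4, 25+0) = 25
v[7] = max(3+25-4, 6+14-4, 9+15-4, …, 25+3-4, 12+0) = 24
v[8] = max(3+24-4, 6+25-4, 9+14-4, …, 12+3-4, 22+0) = 27
One optimal plan: pieces 6 + 2 (1 cut) → 31 − 4 = 27.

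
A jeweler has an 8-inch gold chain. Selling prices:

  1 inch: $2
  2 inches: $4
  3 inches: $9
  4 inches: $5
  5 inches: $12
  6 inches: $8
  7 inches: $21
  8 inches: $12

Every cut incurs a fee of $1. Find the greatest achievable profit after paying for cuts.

22

Consider every possible first cut. v[k] is the best of p[i]+v[k−i] over all sellable i≤k, charging 1 whenever i<k.
v[1] = 2
v[2] = max(2+2-1, 4+0) = 4
v[3] = max(2+4-1, 4+2-1, 9+0) = 9
v[4] = max(2+9-1, 4+4-1, 9+2-1, 5+0) = 10
v[5] = max(2+10-1, 4+9-1, 9+4-1, 5+2-1, 12+0) = 12
v[6] = max(2+12-1, 4+10-1, 9+9-1, 5+4-1, 12+2-1, 8+0) = 17
v[7] = max(2+17-1, 4+12-1, 9+10-1, …, 8+2-1, 21+0) = 21
v[8] = max(2+21-1, 4+17-1, 9+12-1, …, 21+2-1, 12+0) = 22
One optimal plan: pieces 7 + 1 (1 cut) → $23 − $1 = $22.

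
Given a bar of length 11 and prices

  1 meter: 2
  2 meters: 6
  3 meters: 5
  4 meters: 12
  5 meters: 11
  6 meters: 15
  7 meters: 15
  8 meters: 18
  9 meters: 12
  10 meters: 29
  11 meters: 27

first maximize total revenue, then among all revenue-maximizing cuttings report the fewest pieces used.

4

Consider every possible first cut. r[k] is the best of p[i]+r[k−i] over all sellable i≤k.
r[1] = 2
r[2] = 6
r[3] = 8  (first piece 1, then r[2]=6)
r[4] = 12  (first piece 2, then r[2]=6)
r[5] = 14  (first piece 1, then r[4]=12)
r[6] = 18  (first piece 2, then r[4]=12)
r[7] = 20  (first piece 1, then r[6]=18)
r[8] = 24  (first piece 2, then r[6]=18)
r[9] = 26  (first piece 1, then r[8]=24)
r[10] = 30  (first piece 2, then r[8]=24)
r[11] = 32  (first piece 1, then r[10]=30)
Maximum revenue is 32.
Now minimize piece count subject to staying optimal: for each k, pieces[k] = 1 + min over i with p[i]+r[k−i]=r[k] of pieces[k−i].
pieces[8] = 2
pieces[9] = 3
pieces[10] = 3
pieces[11] = 4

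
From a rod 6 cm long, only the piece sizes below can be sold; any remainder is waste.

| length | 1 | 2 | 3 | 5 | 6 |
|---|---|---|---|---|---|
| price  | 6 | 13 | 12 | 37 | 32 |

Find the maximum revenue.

43

Build best[k] bottom-up: best[k] = max over allowed piece i of (p[i] + best[k−i]).
best[1] = 6
best[2] = 13
best[3] = 19  (first piece 1, then best[2]=13)
best[4] = 26  (first piece 2, then best[2]=13)
best[5] = 37
best[6] = 43  (first piece 1, then best[5]=37)
One optimal cutting: 5 + 1 → $43.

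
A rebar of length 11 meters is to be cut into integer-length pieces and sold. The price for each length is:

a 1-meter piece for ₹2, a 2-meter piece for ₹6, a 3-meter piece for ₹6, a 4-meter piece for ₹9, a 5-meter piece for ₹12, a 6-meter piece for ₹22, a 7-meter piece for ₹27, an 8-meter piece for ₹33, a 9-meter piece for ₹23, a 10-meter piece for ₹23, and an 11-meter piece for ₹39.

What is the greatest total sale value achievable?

41

Let R[k] be the best obtainable value from length k. For each k, try every first piece i and keep the best of price[i] + R[k−i].
R[1] = 2
R[2] = 6
R[3] = 8  (first piece 1, then R[2]=6)
R[4] = 12  (first piece 2, then R[2]=6)
R[5] = 14  (first piece 1, then R[4]=12)
R[6] = 22
R[7] = 27
R[8] = 33
R[9] = 35  (first piece 1, then R[8]=33)
R[10] = 39  (first piece 2, then R[8]=33)
R[11] = 41  (first piece 1, then R[10]=39)
One optimal cutting: 8 + 2 + 1 → ₹33 + ₹6 + ₹2 = ₹41.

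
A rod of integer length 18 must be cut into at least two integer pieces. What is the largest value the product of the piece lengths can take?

729

Fill f[k] for k=2..18: at each k try every first piece i and multiply by the better of (k−i) uncut or f[k−i].
f[2] = 1·max(1,0) = 1·1 = 1
f[3] = max(1·2, 2·1) = 2
f[4] = max(1·3, 2·2, 3·1) = 4
f[5] = max(1·4, 2·3, 3·2, 4·1) = 6
f[6] = max(1·6, 2·4, 3·3, 4·2, 5·1) = 9
f[7] = max(1·9, 2·6, 3·4, 4·3, 5·2, 6·1) = 12
f[8] = max(1·12, 2·9, 3·6, …, 6·2, 7·1) = 18
f[9] = max(1·18, 2·12, 3·9, …, 7·2, 8·1) = 27
f[10] = max(1·27, 2·18, 3·12, …, 8·2, 9·1) = 36
f[11] = max(1·36, 2·27, 3·18, …, 9·2, 10·1) = 54
f[12] = max(1·54, 2·36, 3·27, …, 10·2, 11·1) = 81
f[13] = max(1·81, 2·54, 3·36, …, 11·2, 12·1) = 108
f[14] = max(1·108, 2·81, 3·54, …, 12·2, 13·1) = 162
f[15] = max(1·162, 2·108, 3·81, …, 13·2, 14·1) = 243
f[16] = max(1·243, 2·162, 3·108, …, 14·2, 15·1) = 324
f[17] = max(1·324, 2·243, 3·162, …, 15·2, 16·1) = 486
f[18] = max(1·486, 2·324, 3·243, …, 16·2, 17·1) = 729
One optimal split: 3 + 3 + 3 + 3 + 3 + 3; product 3·3·3·3·3·3 = 729.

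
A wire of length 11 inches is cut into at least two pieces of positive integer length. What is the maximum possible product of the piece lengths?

54

Define prod[k] = max over 1≤i<k of i · max(k−i, prod[k−i]); the inner max lets the remainder stay uncut if that's better.
prod[2] = 1*max(1,0) = 1*1 = 1
prod[3] = 1*max(2,1) = 1*2 = 2
prod[4] = 2*max(2,1) = 2*2 = 4
prod[5] = 2*max(3,2) = 2*3 = 6
prod[6] = 3*max(3,2) = 3*3 = 9
prod[7] = 2*max(5,6) = 2*6 = 12
prod[8] = 2*max(6,9) = 2*9 = 18
prod[9] = 3*max(6,9) = 3*9 = 27
prod[10] = 2*max(8,18) = 2*18 = 36
prod[11] = 2*max(9,27) = 2*27 = 54
One optimal split: 3 + 3 + 3 + 2; product 3*3*3*2 = 54.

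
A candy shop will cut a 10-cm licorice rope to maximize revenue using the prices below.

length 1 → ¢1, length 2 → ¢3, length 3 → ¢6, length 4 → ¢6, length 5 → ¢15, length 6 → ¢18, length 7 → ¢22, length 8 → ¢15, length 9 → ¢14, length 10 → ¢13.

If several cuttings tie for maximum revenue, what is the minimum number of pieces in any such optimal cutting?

Build r[k] bottom-up: r[k] = max over allowed piece i of (p[i] + r[k−i]).
r[1] = 1
r[2] = max(1+1, 3+0) = 3
r[3] = max(1+3, 3+1, 6+0) = 6
r[4] = max(1+6, 3+3, 6+1, 6+0) = 7
r[5] = max(1+7, 3+6, 6+3, 6+1, 15+0) = 15
r[6] = max(1+15, 3+7, 6+6, 6+3, 15+1, 18+0) = 18
r[7] = max(1+18, 3+15, 6+7, …, 18+1, 22+0) = 22
r[8] = max(1+22, 3+18, 6+15, …, 22+1, 15+0) = 23
r[9] = max(1+23, 3+22, 6+18, …, 15+1, 14+0) = 25
r[10] = max(1+25, 3+23, 6+22, …, 14+1, 13+0) = 30
Maximum revenue is ¢30.
Now minimize piece count subject to staying optimal: for each k, pieces[k] = 1 + min over i with p[i]+r[k−i]=r[k] of pieces[k−i].
pieces[7] = 1
pieces[8] = 2
pieces[9] = 2
pieces[10] = 2

2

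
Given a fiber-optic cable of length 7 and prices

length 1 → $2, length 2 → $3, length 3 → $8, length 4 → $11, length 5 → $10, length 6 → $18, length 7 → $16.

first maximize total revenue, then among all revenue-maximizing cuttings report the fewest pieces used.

2

Let r[k] be the best obtainable value from length k. For each k, try every first piece i and keep the best of price[i] + r[k−i].
r[1] = 2
r[2] = 4  (first piece 1, then r[1]=2)
r[3] = 8
r[4] = 11
r[5] = 13  (first piece 1, then r[4]=11)
r[6] = 18
r[7] = 20  (first piece 1, then r[6]=18)
Maximum revenue is $20.
Now minimize piece count subject to staying optimal: for each k, pieces[k] = 1 + min over i with p[i]+r[k−i]=r[k] of pieces[k−i].
pieces[4] = 1
pieces[5] = 2
pieces[6] = 1
pieces[7] = 2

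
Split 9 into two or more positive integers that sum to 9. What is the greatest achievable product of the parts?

27

Fill f[k] for k=2..9: at each k try every first piece i and multiply by the better of (k−i) uncut or f[k−i].
f[2] = 1×max(1,0) = 1×1 = 1
f[3] = max(1×2, 2×1) = 2
f[4] = max(1×3, 2×2, 3×1) = 4
f[5] = max(1×4, 2×3, 3×2, 4×1) = 6
f[6] = max(1×6, 2×4, 3×3, 4×2, 5×1) = 9
f[7] = max(1×9, 2×6, 3×4, 4×3, 5×2, 6×1) = 12
f[8] = max(1×12, 2×9, 3×6, …, 6×2, 7×1) = 18
f[9] = max(1×18, 2×12, 3×9, …, 7×2, 8×1) = 27
One optimal split: 3 + 3 + 3; product 3×3×3 = 27.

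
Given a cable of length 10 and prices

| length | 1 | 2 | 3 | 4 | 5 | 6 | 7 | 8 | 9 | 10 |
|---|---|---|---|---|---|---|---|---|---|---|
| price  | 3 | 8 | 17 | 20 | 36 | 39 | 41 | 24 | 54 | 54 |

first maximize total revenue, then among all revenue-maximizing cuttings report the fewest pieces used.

Consider every possible first cut. r[k] is the best of p[i]+r[k−i] over all sellable i≤k.
r[1] = 3
r[2] = 8
r[3] = 17
r[4] = 20  (first piece 1, then r[3]=17)
r[5] = 36
r[6] = 39  (first piece 1, then r[5]=36)
r[7] = 44  (first piece 2, then r[5]=36)
r[8] = 53  (first piece 3, then r[5]=36)
r[9] = 56  (first piece 1, then r[8]=53)
r[10] = 72  (first piece 5, then r[5]=36)
Maximum revenue is $72.
Now minimize piece count subject to staying optimal: for each k, pieces[k] = 1 + min over i with p[i]+r[k−i]=r[k] of pieces[k−i].
pieces[7] = 2
pieces[8] = 2
pieces[9] = 2
pieces[10] = 2

2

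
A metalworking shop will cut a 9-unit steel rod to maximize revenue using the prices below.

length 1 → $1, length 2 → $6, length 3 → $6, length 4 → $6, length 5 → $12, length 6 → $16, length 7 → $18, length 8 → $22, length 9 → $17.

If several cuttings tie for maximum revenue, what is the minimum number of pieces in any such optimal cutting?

5

Build r[k] bottom-up: r[k] = max over allowed piece i of (p[i] + r[k−i]).
r[1] = 1
r[2] = 6
r[3] = 7  (first piece 1, then r[2]=6)
r[4] = 12  (first piece 2, then r[2]=6)
r[5] = 13  (first piece 1, then r[4]=12)
r[6] = 18  (first piece 2, then r[4]=12)
r[7] = 19  (first piece 1, then r[6]=18)
r[8] = 24  (first piece 2, then r[6]=18)
r[9] = 25  (first piece 1, then r[8]=24)
Maximum revenue is $25.
Now minimize piece count subject to staying optimal: for each k, pieces[k] = 1 + min over i with p[i]+r[k−i]=r[k] of pieces[k−i].
pieces[6] = 3
pieces[7] = 4
pieces[8] = 4
pieces[9] = 5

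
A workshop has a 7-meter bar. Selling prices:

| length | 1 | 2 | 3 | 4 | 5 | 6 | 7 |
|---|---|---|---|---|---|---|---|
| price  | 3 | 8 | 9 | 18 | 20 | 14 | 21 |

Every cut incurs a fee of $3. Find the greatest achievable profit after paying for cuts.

Build v[k] bottom-up: v[k] = max over allowed piece i of (p[i] + v[k−i]) − 3 per cut.
v[1] = 3
v[2] = 8
v[3] = 9
v[4] = 18
v[5] = 20
v[6] = 23  (first piece 2, then v[4]=18)
v[7] = 25  (first piece 2, then v[5]=20)
One optimal plan: pieces 5 + 2 (1 cut) → $28 − $3 = $25.

25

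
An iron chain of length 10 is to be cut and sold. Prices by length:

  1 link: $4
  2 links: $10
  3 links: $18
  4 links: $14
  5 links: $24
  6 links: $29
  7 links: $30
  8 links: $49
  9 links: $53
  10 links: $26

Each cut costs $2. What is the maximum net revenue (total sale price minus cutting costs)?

Build net[k] bottom-up: net[k] = max over allowed piece i of (p[i] + net[k−i]) − 2 per cut.
net[1] = 4
net[2] = 10
net[3] = 18
net[4] = 20  (first piece 1, then net[3]=18)
net[5] = 26  (first piece 2, then net[3]=18)
net[6] = 34  (first piece 3, then net[3]=18)
net[7] = 36  (first piece 1, then net[6]=34)
net[8] = 49
net[9] = 53
net[10] = 57  (first piece 2, then net[8]=49)
One optimal plan: pieces 8 + 2 (1 cut) → $59 − $2 = $57.

57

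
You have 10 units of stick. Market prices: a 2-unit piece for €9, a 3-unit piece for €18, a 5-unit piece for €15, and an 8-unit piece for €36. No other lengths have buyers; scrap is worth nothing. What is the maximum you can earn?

Build best[k] bottom-up: best[k] = max over allowed piece i of (p[i] + best[k−i]).
best[1] = 0
best[2] = 9
best[3] = 18
best[4] = 18
best[5] = 27  (first piece 2, then best[3]=18)
best[6] = 36  (first piece 3, then best[3]=18)
best[7] = 36
best[8] = 45  (first piece 2, then best[6]=36)
best[9] = 54  (first piece 3, then best[6]=36)
best[10] = 54
One optimal cutting: pieces 3 + 3 + 3 with 1 unit of scrap → €54.

54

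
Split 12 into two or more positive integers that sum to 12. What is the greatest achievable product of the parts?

Define prod[k] = max over 1≤i<k of i · max(k−i, prod[k−i]); the inner max lets the remainder stay uncut if that's better.
prod[2] = 1×max(1,0) = 1×1 = 1
prod[3] = 1×max(2,1) = 1×2 = 2
prod[4] = 2×max(2,1) = 2×2 = 4
prod[5] = 2×max(3,2) = 2×3 = 6
prod[6] = 3×max(3,2) = 3×3 = 9
prod[7] = 2×max(5,6) = 2×6 = 12
prod[8] = 2×max(6,9) = 2×9 = 18
prod[9] = 3×max(6,9) = 3×9 = 27
prod[10] = 2×max(8,18) = 2×18 = 36
prod[11] = 2×max(9,27) = 2×27 = 54
prod[12] = 3×max(9,27) = 3×27 = 81
One optimal split: 3 + 3 + 3 + 3; product 3×3×3×3 = 81.

81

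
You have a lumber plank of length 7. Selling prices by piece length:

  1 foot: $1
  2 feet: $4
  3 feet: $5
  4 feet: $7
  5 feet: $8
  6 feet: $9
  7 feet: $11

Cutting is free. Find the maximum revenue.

Let best[k] be the best obtainable value from length k. For each k, try every first piece i and keep the best of price[i] + best[k−i].
best[1] = 1
best[2] = 4
best[3] = 5  (first piece 1, then best[2]=4)
best[4] = 8  (first piece 2, then best[2]=4)
best[5] = 9  (first piece 1, then best[4]=8)
best[6] = 12  (first piece 2, then best[4]=8)
best[7] = 13  (first piece 1, then best[6]=12)
One optimal cutting: 2 + 2 + 2 + 1 → $4 + $4 + $4 + $1 = $13.

13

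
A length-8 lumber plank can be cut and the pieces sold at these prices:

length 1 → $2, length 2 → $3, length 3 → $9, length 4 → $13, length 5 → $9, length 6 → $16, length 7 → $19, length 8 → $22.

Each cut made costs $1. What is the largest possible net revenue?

25

Let v[k] be the best obtainable value from length k. For each k, try every first piece i and keep the best of price[i] + v[k−i] minus the 1 cut fee when i<k.
v[1] = 2
v[2] = max(2+2-1, 3+0) = 3
v[3] = max(2+3-1, 3+2-1, 9+0) = 9
v[4] = max(2+9-1, 3+3-1, 9+2-1, 13+0) = 13
v[5] = max(2+13-1, 3+9-1, 9+3-1, 13+2-1, 9+0) = 14
v[6] = max(2+14-1, 3+13-1, 9+9-1, 13+3-1, 9+2-1, 16+0) = 17
v[7] = max(2+17-1, 3+14-1, 9+13-1, …, 16+2-1, 19+0) = 21
v[8] = max(2+21-1, 3+17-1, 9+14-1, …, 19+2-1, 22+0) = 25
One optimal plan: pieces 4 + 4 (1 cut) → $26 − $1 = $25.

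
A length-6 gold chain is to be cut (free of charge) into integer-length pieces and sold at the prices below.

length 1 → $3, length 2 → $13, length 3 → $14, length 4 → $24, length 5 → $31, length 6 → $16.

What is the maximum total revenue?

39

Consider every possible first cut. r[k] is the best of p[i]+r[k−i] over all sellable i≤k.
r[1] = 3
r[2] = max(3+3, 13+0) = 13
r[3] = max(3+13, 13+3, 14+0) = 16
r[4] = max(3+16, 13+13, 14+3, 24+0) = 26
r[5] = max(3+26, 13+16, 14+13, 24+3, 31+0) = 31
r[6] = max(3+31, 13+26, 14+16, 24+13, 31+3, 16+0) = 39
One optimal cutting: 2 + 2 + 2 → $13 + $13 + $13 = $39.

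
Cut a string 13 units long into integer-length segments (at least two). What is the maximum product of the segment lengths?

108

Define f[k] = max over 1≤i<k of i · max(k−i, f[k−i]); the inner max lets the remainder stay uncut if that's better.
f[2] = 1*max(1,0) = 1*1 = 1
f[3] = max(1*2, 2*1) = 2
f[4] = max(1*3, 2*2, 3*1) = 4
f[5] = max(1*4, 2*3, 3*2, 4*1) = 6
f[6] = max(1*6, 2*4, 3*3, 4*2, 5*1) = 9
f[7] = max(1*9, 2*6, 3*4, 4*3, 5*2, 6*1) = 12
f[8] = max(1*12, 2*9, 3*6, …, 6*2, 7*1) = 18
f[9] = max(1*18, 2*12, 3*9, …, 7*2, 8*1) = 27
f[10] = max(1*27, 2*18, 3*12, …, 8*2, 9*1) = 36
f[11] = max(1*36, 2*27, 3*18, …, 9*2, 10*1) = 54
f[12] = max(1*54, 2*36, 3*27, …, 10*2, 11*1) = 81
f[13] = max(1*81, 2*54, 3*36, …, 11*2, 12*1) = 108
One optimal split: 3 + 3 + 3 + 2 + 2; product 3*3*3*2*2 = 108.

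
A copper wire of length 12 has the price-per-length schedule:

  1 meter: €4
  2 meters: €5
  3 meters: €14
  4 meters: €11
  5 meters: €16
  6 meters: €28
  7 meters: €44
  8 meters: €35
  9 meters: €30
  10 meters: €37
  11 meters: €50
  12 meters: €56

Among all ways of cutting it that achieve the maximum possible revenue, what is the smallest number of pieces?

Build r[k] bottom-up: r[k] = max over allowed piece i of (p[i] + r[k−i]).
r[1] = 4
r[2] = 8  (first piece 1, then r[1]=4)
r[3] = 14
r[4] = 18  (first piece 1, then r[3]=14)
r[5] = 22  (first piece 1, then r[4]=18)
r[6] = 28  (first piece 3, then r[3]=14)
r[7] = 44
r[8] = 48  (first piece 1, then r[7]=44)
r[9] = 52  (first piece 1, then r[8]=48)
r[10] = 58  (first piece 3, then r[7]=44)
r[11] = 62  (first piece 1, then r[10]=58)
r[12] = 66  (first piece 1, then r[11]=62)
Maximum revenue is €66.
Now minimize piece count subject to staying optimal: for each k, pieces[k] = 1 + min over i with p[i]+r[k−i]=r[k] of pieces[k−i].
pieces[9] = 3
pieces[10] = 2
pieces[11] = 3
pieces[12] = 4

4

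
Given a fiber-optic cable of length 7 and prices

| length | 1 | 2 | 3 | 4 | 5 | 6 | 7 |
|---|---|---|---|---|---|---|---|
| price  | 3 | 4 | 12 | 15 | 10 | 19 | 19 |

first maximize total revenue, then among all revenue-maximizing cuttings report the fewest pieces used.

Let r[k] be the best obtainable value from length k. For each k, try every first piece i and keep the best of price[i] + r[k−i].
r[1] = 3
r[2] = 6  (first piece 1, then r[1]=3)
r[3] = 12
r[4] = 15  (first piece 1, then r[3]=12)
r[5] = 18  (first piece 1, then r[4]=15)
r[6] = 24  (first piece 3, then r[3]=12)
r[7] = 27  (first piece 1, then r[6]=24)
Maximum revenue is $27.
Now minimize piece count subject to staying optimal: for each k, pieces[k] = 1 + min over i with p[i]+r[k−i]=r[k] of pieces[k−i].
pieces[4] = 1
pieces[5] = 2
pieces[6] = 2
pieces[7] = 2

2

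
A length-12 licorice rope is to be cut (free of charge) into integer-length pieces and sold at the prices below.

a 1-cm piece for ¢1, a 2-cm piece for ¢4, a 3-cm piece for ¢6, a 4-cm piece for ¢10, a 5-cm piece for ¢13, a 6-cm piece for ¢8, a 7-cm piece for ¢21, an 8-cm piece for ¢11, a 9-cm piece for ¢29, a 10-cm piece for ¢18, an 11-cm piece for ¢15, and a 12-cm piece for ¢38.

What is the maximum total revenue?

Consider every possible first cut. best[k] is the best of p[i]+best[k−i] over all sellable i≤k.
best[1] = 1
best[2] = max(1+1, 4+0) = 4
best[3] = max(1+4, 4+1, 6+0) = 6
best[4] = max(1+6, 4+4, 6+1, 10+0) = 10
best[5] = max(1+10, 4+6, 6+4, 10+1, 13+0) = 13
best[6] = max(1+13, 4+10, 6+6, 10+4, 13+1, 8+0) = 14
best[7] = max(1+14, 4+13, 6+10, …, 8+1, 21+0) = 21
best[8] = max(1+21, 4+14, 6+13, …, 21+1, 11+0) = 22
best[9] = max(1+22, 4+21, 6+14, …, 11+1, 29+0) = 29
best[10] = max(1+29, 4+22, 6+21, …, 29+1, 18+0) = 30
best[11] = max(1+30, 4+29, 6+22, …, 18+1, 15+0) = 33
best[12] = max(1+33, 4+30, 6+29, …, 15+1, 38+0) = 38
Best is to sell the whole 12-cm piece uncut for ¢38.

38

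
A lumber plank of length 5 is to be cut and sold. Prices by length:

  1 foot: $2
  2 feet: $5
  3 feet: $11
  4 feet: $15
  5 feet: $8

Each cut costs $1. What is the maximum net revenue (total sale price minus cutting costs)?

Let r[k] be the best obtainable value from length k. For each k, try every first piece i and keep the best of price[i] + r[k−i] minus the 1 cut fee when i<k.
r[1] = 2
r[2] = max(2+2-1, 5+0) = 5
r[3] = max(2+5-1, 5+2-1, 11+0) = 11
r[4] = max(2+11-1, 5+5-1, 11+2-1, 15+0) = 15
r[5] = max(2+15-1, 5+11-1, 11+5-1, 15+2-1, 8+0) = 16
One optimal plan: pieces 4 + 1 (1 cut) → $17 − $1 = $16.

16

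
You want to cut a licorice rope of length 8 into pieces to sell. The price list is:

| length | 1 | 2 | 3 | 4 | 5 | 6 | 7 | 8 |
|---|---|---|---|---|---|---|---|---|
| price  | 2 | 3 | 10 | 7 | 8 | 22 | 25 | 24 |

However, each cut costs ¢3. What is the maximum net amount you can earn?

Build net[k] bottom-up: net[k] = max over allowed piece i of (p[i] + net[k−i]) − 3 per cut.
net[1] = 2
net[2] = max(2+2-3, 3+0) = 3
net[3] = max(2+3-3, 3+2-3, 10+0) = 10
net[4] = max(2+10-3, 3+3-3, 10+2-3, 7+0) = 9
net[5] = max(2+9-3, 3+10-3, 10+3-3, 7+2-3, 8+0) = 10
net[6] = max(2+10-3, 3+9-3, 10+10-3, 7+3-3, 8+2-3, 22+0) = 22
net[7] = max(2+22-3, 3+10-3, 10+9-3, …, 22+2-3, 25+0) = 25
net[8] = max(2+25-3, 3+22-3, 10+10-3, …, 25+2-3, 24+0) = 24
One optimal plan: pieces 7 + 1 (1 cut) → ¢27 − ¢3 = ¢24.

24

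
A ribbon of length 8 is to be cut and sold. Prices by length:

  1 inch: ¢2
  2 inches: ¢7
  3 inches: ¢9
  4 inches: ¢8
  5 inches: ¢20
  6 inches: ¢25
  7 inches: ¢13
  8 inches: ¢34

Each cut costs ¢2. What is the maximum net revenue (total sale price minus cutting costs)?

34

Build v[k] bottom-up: v[k] = max over allowed piece i of (p[i] + v[k−i]) − 2 per cut.
v[1] = 2
v[2] = 7
v[3] = 9
v[4] = 12  (first piece 2, then v[2]=7)
v[5] = 20
v[6] = 25
v[7] = 25  (first piece 1, then v[6]=25)
v[8] = 34
Best is to make no cuts and sell whole for ¢34.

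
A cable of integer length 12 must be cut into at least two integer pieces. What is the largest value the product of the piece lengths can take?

81

Let g[k] be the best product for length k (with at least one cut). For each first piece i, the rest contributes max(k−i, g[k−i]).
g[2] = 1*max(1,0) = 1*1 = 1
g[3] = max(1*2, 2*1) = 2
g[4] = max(1*3, 2*2, 3*1) = 4
g[5] = max(1*4, 2*3, 3*2, 4*1) = 6
g[6] = max(1*6, 2*4, 3*3, 4*2, 5*1) = 9
g[7] = max(1*9, 2*6, 3*4, 4*3, 5*2, 6*1) = 12
g[8] = max(1*12, 2*9, 3*6, …, 6*2, 7*1) = 18
g[9] = max(1*18, 2*12, 3*9, …, 7*2, 8*1) = 27
g[10] = max(1*27, 2*18, 3*12, …, 8*2, 9*1) = 36
g[11] = max(1*36, 2*27, 3*18, …, 9*2, 10*1) = 54
g[12] = max(1*54, 2*36, 3*27, …, 10*2, 11*1) = 81
One optimal split: 3 + 3 + 3 + 3; product 3*3*3*3 = 81.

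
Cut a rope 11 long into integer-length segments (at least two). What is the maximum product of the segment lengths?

54

Let P[k] be the best product for length k (with at least one cut). For each first piece i, the rest contributes max(k−i, P[k−i]).
P[2] = 1·max(1,0) = 1·1 = 1
P[3] = max(1·2, 2·1) = 2
P[4] = max(1·3, 2·2, 3·1) = 4
P[5] = max(1·4, 2·3, 3·2, 4·1) = 6
P[6] = max(1·6, 2·4, 3·3, 4·2, 5·1) = 9
P[7] = max(1·9, 2·6, 3·4, 4·3, 5·2, 6·1) = 12
P[8] = max(1·12, 2·9, 3·6, …, 6·2, 7·1) = 18
P[9] = max(1·18, 2·12, 3·9, …, 7·2, 8·1) = 27
P[10] = max(1·27, 2·18, 3·12, …, 8·2, 9·1) = 36
P[11] = max(1·36, 2·27, 3·18, …, 9·2, 10·1) = 54
One optimal split: 3 + 3 + 3 + 2; product 3·3·3·2 = 54.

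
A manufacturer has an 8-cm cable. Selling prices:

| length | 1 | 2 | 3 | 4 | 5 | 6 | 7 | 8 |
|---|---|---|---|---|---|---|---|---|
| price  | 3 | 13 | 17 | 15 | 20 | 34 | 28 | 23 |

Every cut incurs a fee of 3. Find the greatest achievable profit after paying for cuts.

44

Build v[k] bottom-up: v[k] = max over allowed piece i of (p[i] + v[k−i]) − 3 per cut.
v[1] = 3
v[2] = 13
v[3] = 17
v[4] = 23  (first piece 2, then v[2]=13)
v[5] = 27  (first piece 2, then v[3]=17)
v[6] = 34
v[7] = 37  (first piece 2, then v[5]=27)
v[8] = 44  (first piece 2, then v[6]=34)
One optimal plan: pieces 6 + 2 (1 cut) → 47 − 3 = 44.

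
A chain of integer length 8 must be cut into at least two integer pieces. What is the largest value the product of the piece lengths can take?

Define g[k] = max over 1≤i<k of i · max(k−i, g[k−i]); the inner max lets the remainder stay uncut if that's better.
g[2] = 1*max(1,0) = 1*1 = 1
g[3] = max(1*2, 2*1) = 2
g[4] = max(1*3, 2*2, 3*1) = 4
g[5] = max(1*4, 2*3, 3*2, 4*1) = 6
g[6] = max(1*6, 2*4, 3*3, 4*2, 5*1) = 9
g[7] = max(1*9, 2*6, 3*4, 4*3, 5*2, 6*1) = 12
g[8] = max(1*12, 2*9, 3*6, …, 6*2, 7*1) = 18
One optimal split: 3 + 3 + 2; product 3*3*2 = 18.

18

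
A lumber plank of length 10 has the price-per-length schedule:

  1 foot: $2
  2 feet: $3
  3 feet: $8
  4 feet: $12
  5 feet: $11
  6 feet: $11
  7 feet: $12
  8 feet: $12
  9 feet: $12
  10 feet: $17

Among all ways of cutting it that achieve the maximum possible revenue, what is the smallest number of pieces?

Let r[k] be the best obtainable value from length k. For each k, try every first piece i and keep the best of price[i] + r[k−i].
r[1] = 2
r[2] = 4  (first piece 1, then r[1]=2)
r[3] = 8
r[4] = 12
r[5] = 14  (first piece 1, then r[4]=12)
r[6] = 16  (first piece 1, then r[5]=14)
r[7] = 20  (first piece 3, then r[4]=12)
r[8] = 24  (first piece 4, then r[4]=12)
r[9] = 26  (first piece 1, then r[8]=24)
r[10] = 28  (first piece 1, then r[9]=26)
Maximum revenue is $28.
Now minimize piece count subject to staying optimal: for each k, pieces[k] = 1 + min over i with p[i]+r[k−i]=r[k] of pieces[k−i].
pieces[7] = 2
pieces[8] = 2
pieces[9] = 3
pieces[10] = 3

3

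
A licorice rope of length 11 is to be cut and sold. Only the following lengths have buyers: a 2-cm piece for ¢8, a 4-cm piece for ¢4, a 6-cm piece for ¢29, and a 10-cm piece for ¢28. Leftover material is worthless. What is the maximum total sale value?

Build f[k] bottom-up: f[k] = max over allowed piece i of (p[i] + f[k−i]).
f[1] = 0
f[2] = 8
f[3] = 8
f[4] = max(8+8, 4+0) = 16
f[5] = max(8+8, 4+0) = 16
f[6] = max(8+16, 4+8, 29+0) = 29
f[7] = max(8+16, 4+8, 29+0) = 29
f[8] = max(8+29, 4+16, 29+8) = 37
f[9] = max(8+29, 4+16, 29+8) = 37
f[10] = max(8+37, 4+29, 29+16, 28+0) = 45
f[11] = max(8+37, 4+29, 29+16, 28+0) = 45
One optimal cutting: pieces 6 + 2 + 2 with 1 cm of scrap → ¢45.

45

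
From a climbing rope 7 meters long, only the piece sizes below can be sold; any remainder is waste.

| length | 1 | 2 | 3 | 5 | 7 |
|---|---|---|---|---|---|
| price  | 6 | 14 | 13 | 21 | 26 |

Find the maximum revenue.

48

Consider every possible first cut. best[k] is the best of p[i]+best[k−i] over all sellable i≤k.
best[1] = 6
best[2] = max(6+6, 14+0) = 14
best[3] = max(6+14, 14+6, 13+0) = 20
best[4] = max(6+20, 14+14, 13+6) = 28
best[5] = max(6+28, 14+20, 13+14, 21+0) = 34
best[6] = max(6+34, 14+28, 13+20, 21+6) = 42
best[7] = max(6+42, 14+34, 13+28, 21+14, 26+0) = 48
One optimal cutting: 2 + 2 + 2 + 1 → €48.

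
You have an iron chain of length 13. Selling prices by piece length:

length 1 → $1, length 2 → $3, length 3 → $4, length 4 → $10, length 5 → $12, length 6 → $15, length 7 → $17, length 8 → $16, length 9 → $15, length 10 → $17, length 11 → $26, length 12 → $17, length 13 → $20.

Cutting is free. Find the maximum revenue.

32

Consider every possible first cut. v[k] is the best of p[i]+v[k−i] over all sellable i≤k.
v[1] = 1
v[2] = max(1+1, 3+0) = 3
v[3] = max(1+3, 3+1, 4+0) = 4
v[4] = max(1+4, 3+3, 4+1, 10+0) = 10
v[5] = max(1+10, 3+4, 4+3, 10+1, 12+0) = 12
v[6] = max(1+12, 3+10, 4+4, 10+3, 12+1, 15+0) = 15
v[7] = max(1+15, 3+12, 4+10, …, 15+1, 17+0) = 17
v[8] = max(1+17, 3+15, 4+12, …, 17+1, 16+0) = 20
v[9] = max(1+20, 3+17, 4+15, …, 16+1, 15+0) = 22
v[10] = max(1+22, 3+20, 4+17, …, 15+1, 17+0) = 25
v[11] = max(1+25, 3+22, 4+20, …, 17+1, 26+0) = 27
v[12] = max(1+27, 3+25, 4+22, …, 26+1, 17+0) = 30
v[13] = max(1+30, 3+27, 4+25, …, 17+1, 20+0) = 32
One optimal cutting: 5 + 4 + 4 → $12 + $10 + $10 = $32.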